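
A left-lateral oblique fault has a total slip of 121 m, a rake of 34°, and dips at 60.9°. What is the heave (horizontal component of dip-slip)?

32.9 m

dip-slip = net slip × sin(rake) = 121 m × sin(34°) = 67.66 m
heave = dip-slip × cos(dip) = 67.66 × cos(60.9°) = 32.9 m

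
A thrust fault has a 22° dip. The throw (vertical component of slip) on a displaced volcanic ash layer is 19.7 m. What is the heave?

48.8 m

heave = throw / tan(dip) = 19.7 / tan(22°) = 48.8 m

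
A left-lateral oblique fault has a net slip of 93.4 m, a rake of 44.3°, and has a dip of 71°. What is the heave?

21.2 m

dip-slip = net slip × sin(rake) = 93.4 m × sin(44.3°) = 65.23 m
heave = dip-slip × cos(dip) = 65.23 × cos(71°) = 21.2 m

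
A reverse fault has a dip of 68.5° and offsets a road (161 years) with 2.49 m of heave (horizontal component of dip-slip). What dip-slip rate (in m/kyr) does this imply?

dip-slip = heave / cos(dip) = 2.49 m / cos(68.5°) = 6.794 m
rate = 6.794 m / 161 years = 0.0422 m/yr = 42.2 m/kyr

42.2 m/kyr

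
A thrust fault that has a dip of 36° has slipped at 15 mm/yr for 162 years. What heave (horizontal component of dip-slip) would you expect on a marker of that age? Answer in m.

dip-slip = rate × time = 15 mm/yr × 162 years = 2.430 m
heave = dip-slip × cos(dip) = 2.430 × cos(36°) = 1.97 m

1.97 m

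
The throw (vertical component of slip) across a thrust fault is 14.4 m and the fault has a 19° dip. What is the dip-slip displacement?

dip-slip = throw / sin(dip) = 14.4 / sin(19°) = 44.2 m

44.2 m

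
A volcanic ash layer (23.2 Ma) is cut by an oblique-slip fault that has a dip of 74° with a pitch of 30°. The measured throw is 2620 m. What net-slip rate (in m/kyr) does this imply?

dip-slip = throw / sin(dip) = 2620 / sin(74°) = 2726 m
net slip = dip-slip / sin(rake) = 2726 / sin(30°) = 5451 m
rate = 5451 m / 23.2 Ma = 0.000235 m/yr = 0.235 m/kyr

0.235 m/kyr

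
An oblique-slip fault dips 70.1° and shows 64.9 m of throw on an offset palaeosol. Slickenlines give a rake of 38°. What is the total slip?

112 m

dip-slip = throw / sin(dip) = 64.9 / sin(70.1°) = 69.02 m
net slip = dip-slip / sin(rake) = 69.02 / sin(38°) = 112 m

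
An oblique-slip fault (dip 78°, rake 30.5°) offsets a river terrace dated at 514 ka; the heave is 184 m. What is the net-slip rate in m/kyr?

dip-slip = heave / cos(dip) = 184 / cos(78°) = 885 m
net slip = dip-slip / sin(rake) = 885 / sin(30.5°) = 1744 m
rate = 1744 m / 514 ka = 0.00339 m/yr = 3.39 m/kyr

3.39 m/kyr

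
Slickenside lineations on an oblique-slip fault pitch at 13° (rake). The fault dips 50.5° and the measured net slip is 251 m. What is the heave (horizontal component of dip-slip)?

dip-slip = net slip × sin(rake) = 251 m × sin(13°) = 56.46 m
heave = dip-slip × cos(dip) = 56.46 × cos(50.5°) = 35.9 m

35.9 m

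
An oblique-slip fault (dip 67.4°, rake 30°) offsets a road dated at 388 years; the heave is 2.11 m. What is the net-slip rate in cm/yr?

dip-slip = heave / cos(dip) = 2.11 / cos(67.4°) = 5.491 m
net slip = dip-slip / sin(rake) = 5.491 / sin(30°) = 10.98 m
rate = 10.98 m / 388 years = 0.0283 m/yr = 2.83 cm/yr

2.83 cm/yr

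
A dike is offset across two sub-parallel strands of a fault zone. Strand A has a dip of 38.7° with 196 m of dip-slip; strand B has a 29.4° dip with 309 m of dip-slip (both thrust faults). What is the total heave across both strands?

heave_A = 196 × cos(38.7°) = 153 m
heave_B = 309 × cos(29.4°) = 269.2 m
total = 153 + 269.2 = 422 m

422 m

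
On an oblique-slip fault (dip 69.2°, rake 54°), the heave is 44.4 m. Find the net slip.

dip-slip = heave / cos(dip) = 44.4 / cos(69.2°) = 125 m
net slip = dip-slip / sin(rake) = 125 / sin(54°) = 155 m

155 m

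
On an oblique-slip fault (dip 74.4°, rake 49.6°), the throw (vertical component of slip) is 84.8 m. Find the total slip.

dip-slip = throw / sin(dip) = 84.8 / sin(74.4°) = 88.04 m
net slip = dip-slip / sin(rake) = 88.04 / sin(49.6°) = 116 m

116 m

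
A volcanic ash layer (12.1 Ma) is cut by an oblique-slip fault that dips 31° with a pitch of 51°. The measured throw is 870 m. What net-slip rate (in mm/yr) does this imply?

dip-slip = throw / sin(dip) = 870 / sin(31°) = 1689 m
net slip = dip-slip / sin(rake) = 1689 / sin(51°) = 2174 m
rate = 2174 m / 12.1 Ma = 0.000180 m/yr = 0.180 mm/yr

0.180 mm/yr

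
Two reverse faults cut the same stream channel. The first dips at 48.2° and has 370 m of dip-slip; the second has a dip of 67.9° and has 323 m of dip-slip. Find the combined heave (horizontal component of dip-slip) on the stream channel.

368 m

heave_A = 370 × cos(48.2°) = 246.6 m
heave_B = 323 × cos(67.9°) = 121.5 m
total = 246.6 + 121.5 = 368 m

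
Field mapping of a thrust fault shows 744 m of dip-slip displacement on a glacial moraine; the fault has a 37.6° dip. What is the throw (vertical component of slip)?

454 m

throw = dip-slip × sin(dip) = 744 m × sin(37.6°) = 454 m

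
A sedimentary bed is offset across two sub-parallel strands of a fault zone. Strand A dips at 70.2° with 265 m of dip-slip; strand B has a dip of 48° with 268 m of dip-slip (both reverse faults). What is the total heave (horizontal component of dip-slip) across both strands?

269 m

heave_A = 265 × cos(70.2°) = 89.77 m
heave_B = 268 × cos(48°) = 179.3 m
total = 89.77 + 179.3 = 269 m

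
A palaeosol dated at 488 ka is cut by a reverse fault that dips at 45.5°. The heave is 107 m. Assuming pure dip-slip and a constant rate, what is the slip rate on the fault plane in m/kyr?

0.313 m/kyr

dip-slip = heave / cos(dip) = 107 m / cos(45.5°) = 152.7 m
rate = 152.7 m / 488 ka = 0.000313 m/yr = 0.313 m/kyr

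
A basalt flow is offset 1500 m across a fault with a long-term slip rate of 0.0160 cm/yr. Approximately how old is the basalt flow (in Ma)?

age = offset / rate = 1500 m / (0.0160 cm/yr) = 9.38e+06 yr = 9.38 Ma

9.38 Ma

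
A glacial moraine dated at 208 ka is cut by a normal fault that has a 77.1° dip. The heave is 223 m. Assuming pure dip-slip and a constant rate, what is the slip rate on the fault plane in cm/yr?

dip-slip = heave / cos(dip) = 223 m / cos(77.1°) = 998.9 m
rate = 998.9 m / 208 ka = 0.00480 m/yr = 0.480 cm/yr

0.480 cm/yr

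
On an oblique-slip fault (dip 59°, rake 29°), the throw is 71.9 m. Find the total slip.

dip-slip = throw / sin(dip) = 71.9 / sin(59°) = 83.88 m
net slip = dip-slip / sin(rake) = 83.88 / sin(29°) = 173 m

173 m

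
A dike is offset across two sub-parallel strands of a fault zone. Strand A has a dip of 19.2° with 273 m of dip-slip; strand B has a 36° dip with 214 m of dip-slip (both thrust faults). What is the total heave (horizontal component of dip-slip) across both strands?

431 m

heave_A = 273 × cos(19.2°) = 257.8 m
heave_B = 214 × cos(36°) = 173.1 m
total = 257.8 + 173.1 = 431 m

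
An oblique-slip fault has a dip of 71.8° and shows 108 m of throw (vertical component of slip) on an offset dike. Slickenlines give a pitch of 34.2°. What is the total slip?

202 m

dip-slip = throw / sin(dip) = 108 / sin(71.8°) = 113.7 m
net slip = dip-slip / sin(rake) = 113.7 / sin(34.2°) = 202 m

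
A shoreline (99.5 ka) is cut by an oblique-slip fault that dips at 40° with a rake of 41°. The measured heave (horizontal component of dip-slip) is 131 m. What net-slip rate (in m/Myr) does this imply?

dip-slip = heave / cos(dip) = 131 / cos(40°) = 171 m
net slip = dip-slip / sin(rake) = 171 / sin(41°) = 260.7 m
rate = 260.7 m / 99.5 ka = 0.00262 m/yr = 2620 m/Myr

2620 m/Myr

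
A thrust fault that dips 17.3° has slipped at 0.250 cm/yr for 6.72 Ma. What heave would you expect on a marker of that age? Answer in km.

dip-slip = rate × time = 0.250 cm/yr × 6.72 Ma = 16800 m
heave = dip-slip × cos(dip) = 16800 × cos(17.3°) = 16000 m = 16 km

16 km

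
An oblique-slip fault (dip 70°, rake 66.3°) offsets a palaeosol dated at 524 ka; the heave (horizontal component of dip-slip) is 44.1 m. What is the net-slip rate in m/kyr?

dip-slip = heave / cos(dip) = 44.1 / cos(70°) = 128.9 m
net slip = dip-slip / sin(rake) = 128.9 / sin(66.3°) = 140.8 m
rate = 140.8 m / 524 ka = 0.000269 m/yr = 0.269 m/kyr

0.269 m/kyr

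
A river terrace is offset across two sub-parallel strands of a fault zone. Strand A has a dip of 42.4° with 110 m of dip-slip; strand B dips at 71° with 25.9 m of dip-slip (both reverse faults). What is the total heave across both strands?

heave_A = 110 × cos(42.4°) = 81.23 m
heave_B = 25.9 × cos(71°) = 8.432 m
total = 81.23 + 8.432 = 89.7 m

89.7 m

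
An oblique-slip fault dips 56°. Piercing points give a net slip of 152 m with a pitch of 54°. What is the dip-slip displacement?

dip-slip = net slip × sin(rake) = 152 m × sin(54°) = 123 m

123 m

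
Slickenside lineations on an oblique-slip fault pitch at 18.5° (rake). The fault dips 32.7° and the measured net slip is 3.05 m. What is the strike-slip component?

2.89 m

strike-slip = net slip × cos(rake) = 3.05 m × cos(18.5°) = 2.89 m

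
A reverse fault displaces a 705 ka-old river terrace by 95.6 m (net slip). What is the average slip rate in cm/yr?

0.0136 cm/yr

rate = 95.6 m / 705 ka = 0.000136 m/yr = 0.0136 cm/yr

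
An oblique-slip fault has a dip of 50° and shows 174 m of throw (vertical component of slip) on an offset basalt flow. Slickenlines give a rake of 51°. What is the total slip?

dip-slip = throw / sin(dip) = 174 / sin(50°) = 227.1 m
net slip = dip-slip / sin(rake) = 227.1 / sin(51°) = 292 m

292 m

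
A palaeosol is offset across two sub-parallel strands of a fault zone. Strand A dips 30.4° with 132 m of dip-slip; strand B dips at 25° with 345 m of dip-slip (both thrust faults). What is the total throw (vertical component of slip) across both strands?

213 m

throw_A = 132 × sin(30.4°) = 66.80 m
throw_B = 345 × sin(25°) = 145.8 m
total = 66.80 + 145.8 = 213 m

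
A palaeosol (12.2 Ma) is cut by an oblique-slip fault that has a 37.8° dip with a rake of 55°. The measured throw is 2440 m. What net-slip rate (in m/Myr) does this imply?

398 m/Myr

dip-slip = throw / sin(dip) = 2440 / sin(37.8°) = 3981 m
net slip = dip-slip / sin(rake) = 3981 / sin(55°) = 4860 m
rate = 4860 m / 12.2 Ma = 0.000398 m/yr = 398 m/Myr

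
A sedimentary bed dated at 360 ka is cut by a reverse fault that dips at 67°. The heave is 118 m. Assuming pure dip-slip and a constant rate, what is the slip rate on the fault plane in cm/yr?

0.0839 cm/yr

dip-slip = heave / cos(dip) = 118 m / cos(67°) = 302 m
rate = 302 m / 360 ka = 0.000839 m/yr = 0.0839 cm/yr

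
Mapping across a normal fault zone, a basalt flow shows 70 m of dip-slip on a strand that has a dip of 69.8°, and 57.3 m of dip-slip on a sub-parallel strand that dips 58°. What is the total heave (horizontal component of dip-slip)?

54.5 m

heave_A = 70 × cos(69.8°) = 24.17 m
heave_B = 57.3 × cos(58°) = 30.36 m
total = 24.17 + 30.36 = 54.5 m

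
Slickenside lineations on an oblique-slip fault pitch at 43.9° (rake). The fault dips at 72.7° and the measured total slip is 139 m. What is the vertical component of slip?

92 m

dip-slip = net slip × sin(rake) = 139 m × sin(43.9°) = 96.38 m
throw = dip-slip × sin(dip) = 96.38 × sin(72.7°) = 92 m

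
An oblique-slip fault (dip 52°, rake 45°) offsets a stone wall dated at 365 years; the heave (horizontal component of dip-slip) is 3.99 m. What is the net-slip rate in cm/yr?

dip-slip = heave / cos(dip) = 3.99 / cos(52°) = 6.481 m
net slip = dip-slip / sin(rake) = 6.481 / sin(45°) = 9.165 m
rate = 9.165 m / 365 years = 0.0251 m/yr = 2.51 cm/yr

2.51 cm/yr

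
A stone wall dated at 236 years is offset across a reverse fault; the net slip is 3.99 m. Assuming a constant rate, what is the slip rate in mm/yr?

rate = 3.99 m / 236 years = 0.0169 m/yr = 16.9 mm/yr

16.9 mm/yr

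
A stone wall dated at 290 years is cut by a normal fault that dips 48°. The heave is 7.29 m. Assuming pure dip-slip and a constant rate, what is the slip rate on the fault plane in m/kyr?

dip-slip = heave / cos(dip) = 7.29 m / cos(48°) = 10.89 m
rate = 10.89 m / 290 years = 0.0376 m/yr = 37.6 m/kyr

37.6 m/kyr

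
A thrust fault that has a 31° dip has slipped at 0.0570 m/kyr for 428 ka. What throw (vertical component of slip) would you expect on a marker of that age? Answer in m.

12.6 m

dip-slip = rate × time = 0.0570 m/kyr × 428 ka = 24.40 m
throw = dip-slip × sin(dip) = 24.40 × sin(31°) = 12.6 m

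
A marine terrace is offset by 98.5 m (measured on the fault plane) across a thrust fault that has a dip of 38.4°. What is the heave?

heave = dip-slip × cos(dip) = 98.5 m × cos(38.4°) = 77.2 m

77.2 m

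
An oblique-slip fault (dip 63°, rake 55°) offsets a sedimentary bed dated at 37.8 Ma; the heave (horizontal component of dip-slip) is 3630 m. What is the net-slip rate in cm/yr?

dip-slip = heave / cos(dip) = 3630 / cos(63°) = 7996 m
net slip = dip-slip / sin(rake) = 7996 / sin(55°) = 9761 m
rate = 9761 m / 37.8 Ma = 0.000258 m/yr = 0.0258 cm/yr

0.0258 cm/yr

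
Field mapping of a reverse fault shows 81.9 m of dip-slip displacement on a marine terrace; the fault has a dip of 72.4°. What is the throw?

throw = dip-slip × sin(dip) = 81.9 m × sin(72.4°) = 78.1 m

78.1 m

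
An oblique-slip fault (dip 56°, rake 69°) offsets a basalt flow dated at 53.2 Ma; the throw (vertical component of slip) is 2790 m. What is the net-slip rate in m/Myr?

dip-slip = throw / sin(dip) = 2790 / sin(56°) = 3365 m
net slip = dip-slip / sin(rake) = 3365 / sin(69°) = 3605 m
rate = 3605 m / 53.2 Ma = 0.0000678 m/yr = 67.8 m/Myr

67.8 m/Myr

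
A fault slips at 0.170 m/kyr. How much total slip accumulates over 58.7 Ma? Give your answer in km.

slip = rate × time = 0.170 m/kyr × 58.7 Ma = 9980 m = 9.98 km

9.98 km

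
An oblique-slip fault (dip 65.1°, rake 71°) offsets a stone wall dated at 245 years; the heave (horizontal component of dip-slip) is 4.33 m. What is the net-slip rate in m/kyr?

dip-slip = heave / cos(dip) = 4.33 / cos(65.1°) = 10.28 m
net slip = dip-slip / sin(rake) = 10.28 / sin(71°) = 10.88 m
rate = 10.88 m / 245 years = 0.0444 m/yr = 44.4 m/kyr

44.4 m/kyr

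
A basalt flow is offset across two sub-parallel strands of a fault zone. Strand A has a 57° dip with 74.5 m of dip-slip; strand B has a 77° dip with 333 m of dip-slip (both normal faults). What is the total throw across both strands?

387 m

throw_A = 74.5 × sin(57°) = 62.48 m
throw_B = 333 × sin(77°) = 324.5 m
total = 62.48 + 324.5 = 387 m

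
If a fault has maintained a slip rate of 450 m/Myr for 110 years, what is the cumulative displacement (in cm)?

slip = rate × time = 450 m/Myr × 110 years = 0.0495 m = 4.95 cm

4.95 cm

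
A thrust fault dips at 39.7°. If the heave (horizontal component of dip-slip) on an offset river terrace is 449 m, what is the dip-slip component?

dip-slip = heave / cos(dip) = 449 / cos(39.7°) = 584 m

584 m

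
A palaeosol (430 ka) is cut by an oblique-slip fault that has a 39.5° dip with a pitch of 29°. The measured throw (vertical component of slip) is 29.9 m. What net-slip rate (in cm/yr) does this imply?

0.0225 cm/yr

dip-slip = throw / sin(dip) = 29.9 / sin(39.5°) = 47.01 m
net slip = dip-slip / sin(rake) = 47.01 / sin(29°) = 96.96 m
rate = 96.96 m / 430 ka = 0.000225 m/yr = 0.0225 cm/yr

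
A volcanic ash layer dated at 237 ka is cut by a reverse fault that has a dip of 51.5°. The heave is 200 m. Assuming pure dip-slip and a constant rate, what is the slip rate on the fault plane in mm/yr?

1.36 mm/yr

dip-slip = heave / cos(dip) = 200 m / cos(51.5°) = 321.3 m
rate = 321.3 m / 237 ka = 0.00136 m/yr = 1.36 mm/yr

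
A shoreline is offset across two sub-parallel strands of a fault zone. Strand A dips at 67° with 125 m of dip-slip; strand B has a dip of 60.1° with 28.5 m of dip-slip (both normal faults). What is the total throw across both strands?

140 m

throw_A = 125 × sin(67°) = 115.1 m
throw_B = 28.5 × sin(60.1°) = 24.71 m
total = 115.1 + 24.71 = 140 m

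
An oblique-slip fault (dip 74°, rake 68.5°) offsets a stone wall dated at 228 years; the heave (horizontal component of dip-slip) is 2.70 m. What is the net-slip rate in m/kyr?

46.2 m/kyr

dip-slip = heave / cos(dip) = 2.70 / cos(74°) = 9.795 m
net slip = dip-slip / sin(rake) = 9.795 / sin(68.5°) = 10.53 m
rate = 10.53 m / 228 years = 0.0462 m/yr = 46.2 m/kyr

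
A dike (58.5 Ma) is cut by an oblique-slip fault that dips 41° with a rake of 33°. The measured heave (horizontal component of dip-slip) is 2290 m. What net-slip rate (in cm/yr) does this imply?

0.00952 cm/yr

dip-slip = heave / cos(dip) = 2290 / cos(41°) = 3034 m
net slip = dip-slip / sin(rake) = 3034 / sin(33°) = 5571 m
rate = 5571 m / 58.5 Ma = 0.0000952 m/yr = 0.00952 cm/yr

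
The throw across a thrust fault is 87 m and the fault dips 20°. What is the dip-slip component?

dip-slip = throw / sin(dip) = 87 / sin(20°) = 254 m

254 m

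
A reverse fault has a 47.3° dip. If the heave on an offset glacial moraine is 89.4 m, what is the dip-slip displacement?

dip-slip = heave / cos(dip) = 89.4 / cos(47.3°) = 132 m

132 m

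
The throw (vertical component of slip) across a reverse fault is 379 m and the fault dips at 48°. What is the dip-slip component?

dip-slip = throw / sin(dip) = 379 / sin(48°) = 510 m

510 m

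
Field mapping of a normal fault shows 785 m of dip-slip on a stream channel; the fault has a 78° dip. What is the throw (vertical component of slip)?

throw = dip-slip × sin(dip) = 785 m × sin(78°) = 768 m

768 m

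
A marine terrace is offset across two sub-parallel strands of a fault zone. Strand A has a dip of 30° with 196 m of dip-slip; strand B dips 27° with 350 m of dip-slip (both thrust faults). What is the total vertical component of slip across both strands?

throw_A = 196 × sin(30°) = 98 m
throw_B = 350 × sin(27°) = 158.9 m
total = 98 + 158.9 = 257 m

257 m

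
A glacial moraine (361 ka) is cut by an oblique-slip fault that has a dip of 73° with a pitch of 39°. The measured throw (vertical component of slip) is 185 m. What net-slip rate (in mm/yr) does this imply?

0.852 mm/yr

dip-slip = throw / sin(dip) = 185 / sin(73°) = 193.5 m
net slip = dip-slip / sin(rake) = 193.5 / sin(39°) = 307.4 m
rate = 307.4 m / 361 ka = 0.000852 m/yr = 0.852 mm/yr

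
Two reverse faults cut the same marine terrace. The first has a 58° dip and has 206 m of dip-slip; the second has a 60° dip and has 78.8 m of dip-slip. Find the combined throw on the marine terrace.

throw_A = 206 × sin(58°) = 174.7 m
throw_B = 78.8 × sin(60°) = 68.24 m
total = 174.7 + 68.24 = 243 m

243 m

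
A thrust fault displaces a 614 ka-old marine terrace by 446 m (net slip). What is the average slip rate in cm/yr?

rate = 446 m / 614 ka = 0.000726 m/yr = 0.0726 cm/yr

0.0726 cm/yr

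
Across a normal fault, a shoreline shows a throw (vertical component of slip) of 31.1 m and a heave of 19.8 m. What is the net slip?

net slip = √(throw² + heave²) = √(31.1² + 19.8²) = 36.9 m

36.9 m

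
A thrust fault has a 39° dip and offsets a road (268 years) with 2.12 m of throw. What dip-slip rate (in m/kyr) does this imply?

12.6 m/kyr

dip-slip = throw / sin(dip) = 2.12 m / sin(39°) = 3.369 m
rate = 3.369 m / 268 years = 0.0126 m/yr = 12.6 m/kyr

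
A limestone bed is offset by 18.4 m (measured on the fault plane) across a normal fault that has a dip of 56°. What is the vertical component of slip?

throw = dip-slip × sin(dip) = 18.4 m × sin(56°) = 15.3 m

15.3 m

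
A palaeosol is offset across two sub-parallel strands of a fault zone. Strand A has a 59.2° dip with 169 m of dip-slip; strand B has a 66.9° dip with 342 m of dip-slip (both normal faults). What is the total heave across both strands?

221 m

heave_A = 169 × cos(59.2°) = 86.54 m
heave_B = 342 × cos(66.9°) = 134.2 m
total = 86.54 + 134.2 = 221 m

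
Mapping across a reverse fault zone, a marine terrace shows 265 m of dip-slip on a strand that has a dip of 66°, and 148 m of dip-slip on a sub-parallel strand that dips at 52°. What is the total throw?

359 m

throw_A = 265 × sin(66°) = 242.1 m
throw_B = 148 × sin(52°) = 116.6 m
total = 242.1 + 116.6 = 359 m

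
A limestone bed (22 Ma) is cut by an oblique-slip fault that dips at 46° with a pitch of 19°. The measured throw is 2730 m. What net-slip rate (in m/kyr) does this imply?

dip-slip = throw / sin(dip) = 2730 / sin(46°) = 3795 m
net slip = dip-slip / sin(rake) = 3795 / sin(19°) = 11660 m
rate = 11660 m / 22 Ma = 0.000530 m/yr = 0.530 m/kyr

0.530 m/kyr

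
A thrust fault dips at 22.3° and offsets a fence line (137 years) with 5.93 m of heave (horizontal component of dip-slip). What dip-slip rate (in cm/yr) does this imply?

4.68 cm/yr

dip-slip = heave / cos(dip) = 5.93 m / cos(22.3°) = 6.409 m
rate = 6.409 m / 137 years = 0.0468 m/yr = 4.68 cm/yr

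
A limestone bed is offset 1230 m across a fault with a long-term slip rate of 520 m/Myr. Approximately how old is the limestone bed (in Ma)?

age = offset / rate = 1230 m / (520 m/Myr) = 2.37e+06 yr = 2.37 Ma

2.37 Ma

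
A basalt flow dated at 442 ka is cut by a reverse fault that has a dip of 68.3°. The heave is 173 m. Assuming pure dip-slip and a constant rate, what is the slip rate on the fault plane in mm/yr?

dip-slip = heave / cos(dip) = 173 m / cos(68.3°) = 467.9 m
rate = 467.9 m / 442 ka = 0.00106 m/yr = 1.06 mm/yr

1.06 mm/yr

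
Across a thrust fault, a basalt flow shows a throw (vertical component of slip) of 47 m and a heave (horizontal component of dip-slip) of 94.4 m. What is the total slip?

105 m

net slip = √(throw² + heave²) = √(47² + 94.4²) = 105 m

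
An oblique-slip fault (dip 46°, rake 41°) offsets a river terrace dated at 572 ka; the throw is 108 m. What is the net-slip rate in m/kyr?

0.400 m/kyr

dip-slip = throw / sin(dip) = 108 / sin(46°) = 150.1 m
net slip = dip-slip / sin(rake) = 150.1 / sin(41°) = 228.8 m
rate = 228.8 m / 572 ka = 0.000400 m/yr = 0.400 m/kyr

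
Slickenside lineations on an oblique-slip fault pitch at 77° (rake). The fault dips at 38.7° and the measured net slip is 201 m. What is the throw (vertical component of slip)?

dip-slip = net slip × sin(rake) = 201 m × sin(77°) = 195.8 m
throw = dip-slip × sin(dip) = 195.8 × sin(38.7°) = 122 m

122 m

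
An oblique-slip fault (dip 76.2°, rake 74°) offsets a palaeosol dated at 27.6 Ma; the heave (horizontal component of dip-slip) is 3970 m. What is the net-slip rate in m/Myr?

dip-slip = heave / cos(dip) = 3970 / cos(76.2°) = 16640 m
net slip = dip-slip / sin(rake) = 16640 / sin(74°) = 17310 m
rate = 17310 m / 27.6 Ma = 0.000627 m/yr = 627 m/Myr

627 m/Myr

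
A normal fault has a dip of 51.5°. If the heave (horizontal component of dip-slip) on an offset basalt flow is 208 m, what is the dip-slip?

334 m

dip-slip = heave / cos(dip) = 208 / cos(51.5°) = 334 m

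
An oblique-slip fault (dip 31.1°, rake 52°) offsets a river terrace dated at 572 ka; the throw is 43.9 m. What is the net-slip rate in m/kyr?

0.189 m/kyr

dip-slip = throw / sin(dip) = 43.9 / sin(31.1°) = 84.99 m
net slip = dip-slip / sin(rake) = 84.99 / sin(52°) = 107.9 m
rate = 107.9 m / 572 ka = 0.000189 m/yr = 0.189 m/kyr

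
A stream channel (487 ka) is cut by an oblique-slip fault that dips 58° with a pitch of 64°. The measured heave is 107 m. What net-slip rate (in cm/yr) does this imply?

0.0461 cm/yr

dip-slip = heave / cos(dip) = 107 / cos(58°) = 201.9 m
net slip = dip-slip / sin(rake) = 201.9 / sin(64°) = 224.7 m
rate = 224.7 m / 487 ka = 0.000461 m/yr = 0.0461 cm/yr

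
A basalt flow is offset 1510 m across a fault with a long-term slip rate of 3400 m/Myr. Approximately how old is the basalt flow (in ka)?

age = offset / rate = 1510 m / (3400 m/Myr) = 444000 yr = 444 ka

444 ka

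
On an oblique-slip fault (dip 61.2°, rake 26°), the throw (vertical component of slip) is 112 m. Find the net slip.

dip-slip = throw / sin(dip) = 112 / sin(61.2°) = 127.8 m
net slip = dip-slip / sin(rake) = 127.8 / sin(26°) = 292 m

292 m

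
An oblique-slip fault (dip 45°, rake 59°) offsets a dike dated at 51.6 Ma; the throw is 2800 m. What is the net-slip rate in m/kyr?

0.0895 m/kyr

dip-slip = throw / sin(dip) = 2800 / sin(45°) = 3960 m
net slip = dip-slip / sin(rake) = 3960 / sin(59°) = 4620 m
rate = 4620 m / 51.6 Ma = 0.0000895 m/yr = 0.0895 m/kyr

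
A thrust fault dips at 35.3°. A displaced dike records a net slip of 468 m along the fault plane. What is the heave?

382 m

heave = dip-slip × cos(dip) = 468 m × cos(35.3°) = 382 m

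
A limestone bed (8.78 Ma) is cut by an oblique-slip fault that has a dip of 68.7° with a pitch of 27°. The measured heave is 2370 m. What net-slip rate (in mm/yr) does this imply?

dip-slip = heave / cos(dip) = 2370 / cos(68.7°) = 6524 m
net slip = dip-slip / sin(rake) = 6524 / sin(27°) = 14370 m
rate = 14370 m / 8.78 Ma = 0.00164 m/yr = 1.64 mm/yr

1.64 mm/yr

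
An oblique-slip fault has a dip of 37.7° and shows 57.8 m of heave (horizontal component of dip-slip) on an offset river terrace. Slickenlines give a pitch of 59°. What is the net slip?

85.2 m

dip-slip = heave / cos(dip) = 57.8 / cos(37.7°) = 73.05 m
net slip = dip-slip / sin(rake) = 73.05 / sin(59°) = 85.2 m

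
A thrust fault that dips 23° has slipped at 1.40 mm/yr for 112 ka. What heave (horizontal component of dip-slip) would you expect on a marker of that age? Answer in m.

144 m

dip-slip = rate × time = 1.40 mm/yr × 112 ka = 156.8 m
heave = dip-slip × cos(dip) = 156.8 × cos(23°) = 144 m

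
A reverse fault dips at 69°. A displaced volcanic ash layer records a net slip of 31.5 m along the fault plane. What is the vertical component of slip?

29.4 m

throw = dip-slip × sin(dip) = 31.5 m × sin(69°) = 29.4 m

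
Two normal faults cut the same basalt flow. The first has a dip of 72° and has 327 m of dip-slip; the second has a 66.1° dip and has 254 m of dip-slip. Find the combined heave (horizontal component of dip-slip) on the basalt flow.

heave_A = 327 × cos(72°) = 101 m
heave_B = 254 × cos(66.1°) = 102.9 m
total = 101 + 102.9 = 204 m

204 m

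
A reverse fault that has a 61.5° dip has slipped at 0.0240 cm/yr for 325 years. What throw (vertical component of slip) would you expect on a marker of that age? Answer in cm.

6.85 cm

dip-slip = rate × time = 0.0240 cm/yr × 325 years = 0.07800 m
throw = dip-slip × sin(dip) = 0.07800 × sin(61.5°) = 0.0685 m = 6.85 cm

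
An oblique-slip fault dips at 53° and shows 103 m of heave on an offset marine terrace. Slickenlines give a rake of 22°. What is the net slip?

457 m

dip-slip = heave / cos(dip) = 103 / cos(53°) = 171.1 m
net slip = dip-slip / sin(rake) = 171.1 / sin(22°) = 457 m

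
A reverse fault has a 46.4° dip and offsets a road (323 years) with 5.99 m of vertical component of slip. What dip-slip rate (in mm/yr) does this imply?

dip-slip = throw / sin(dip) = 5.99 m / sin(46.4°) = 8.272 m
rate = 8.272 m / 323 years = 0.0256 m/yr = 25.6 mm/yr

25.6 mm/yr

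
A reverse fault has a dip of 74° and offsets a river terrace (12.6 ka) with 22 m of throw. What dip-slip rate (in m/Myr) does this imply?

1820 m/Myr

dip-slip = throw / sin(dip) = 22 m / sin(74°) = 22.89 m
rate = 22.89 m / 12.6 ka = 0.00182 m/yr = 1820 m/Myr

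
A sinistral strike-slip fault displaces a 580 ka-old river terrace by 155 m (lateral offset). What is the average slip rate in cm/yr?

0.0267 cm/yr

rate = 155 m / 580 ka = 0.000267 m/yr = 0.0267 cm/yr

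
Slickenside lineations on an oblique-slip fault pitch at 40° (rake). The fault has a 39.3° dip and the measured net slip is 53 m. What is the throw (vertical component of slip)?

21.6 m

dip-slip = net slip × sin(rake) = 53 m × sin(40°) = 34.07 m
throw = dip-slip × sin(dip) = 34.07 × sin(39.3°) = 21.6 m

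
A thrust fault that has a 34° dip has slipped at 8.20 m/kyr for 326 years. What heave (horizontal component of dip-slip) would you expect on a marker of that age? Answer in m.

dip-slip = rate × time = 8.20 m/kyr × 326 years = 2.673 m
heave = dip-slip × cos(dip) = 2.673 × cos(34°) = 2.22 m

2.22 m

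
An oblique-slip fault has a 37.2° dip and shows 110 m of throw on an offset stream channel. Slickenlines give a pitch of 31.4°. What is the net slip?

349 m

dip-slip = throw / sin(dip) = 110 / sin(37.2°) = 181.9 m
net slip = dip-slip / sin(rake) = 181.9 / sin(31.4°) = 349 m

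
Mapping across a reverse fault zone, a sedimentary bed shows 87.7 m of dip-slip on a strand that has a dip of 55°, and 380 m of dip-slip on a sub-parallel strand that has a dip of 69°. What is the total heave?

186 m

heave_A = 87.7 × cos(55°) = 50.30 m
heave_B = 380 × cos(69°) = 136.2 m
total = 50.30 + 136.2 = 186 m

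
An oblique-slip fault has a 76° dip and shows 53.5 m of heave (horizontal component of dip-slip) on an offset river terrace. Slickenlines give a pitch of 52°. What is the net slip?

dip-slip = heave / cos(dip) = 53.5 / cos(76°) = 221.1 m
net slip = dip-slip / sin(rake) = 221.1 / sin(52°) = 281 m

281 m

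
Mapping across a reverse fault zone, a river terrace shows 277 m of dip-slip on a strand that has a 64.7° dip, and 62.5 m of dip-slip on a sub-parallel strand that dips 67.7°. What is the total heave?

heave_A = 277 × cos(64.7°) = 118.4 m
heave_B = 62.5 × cos(67.7°) = 23.72 m
total = 118.4 + 23.72 = 142 m

142 m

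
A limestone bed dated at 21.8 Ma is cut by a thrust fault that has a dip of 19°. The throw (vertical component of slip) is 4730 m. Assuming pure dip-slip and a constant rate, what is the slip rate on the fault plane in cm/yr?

0.0666 cm/yr

dip-slip = throw / sin(dip) = 4730 m / sin(19°) = 14530 m
rate = 14530 m / 21.8 Ma = 0.000666 m/yr = 0.0666 cm/yr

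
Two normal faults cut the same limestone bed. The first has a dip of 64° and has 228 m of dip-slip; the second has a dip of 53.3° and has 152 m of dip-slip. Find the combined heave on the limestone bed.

191 m

heave_A = 228 × cos(64°) = 99.95 m
heave_B = 152 × cos(53.3°) = 90.84 m
total = 99.95 + 90.84 = 191 m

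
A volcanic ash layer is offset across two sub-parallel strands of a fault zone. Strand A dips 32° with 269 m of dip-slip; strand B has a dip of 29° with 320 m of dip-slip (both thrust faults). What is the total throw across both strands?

298 m

throw_A = 269 × sin(32°) = 142.5 m
throw_B = 320 × sin(29°) = 155.1 m
total = 142.5 + 155.1 = 298 m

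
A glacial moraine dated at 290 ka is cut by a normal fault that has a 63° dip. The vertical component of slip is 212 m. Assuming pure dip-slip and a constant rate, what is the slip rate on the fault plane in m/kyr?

0.820 m/kyr

dip-slip = throw / sin(dip) = 212 m / sin(63°) = 237.9 m
rate = 237.9 m / 290 ka = 0.000820 m/yr = 0.820 m/kyr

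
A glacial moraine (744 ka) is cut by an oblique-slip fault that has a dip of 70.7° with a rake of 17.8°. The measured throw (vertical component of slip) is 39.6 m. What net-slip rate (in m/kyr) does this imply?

dip-slip = throw / sin(dip) = 39.6 / sin(70.7°) = 41.96 m
net slip = dip-slip / sin(rake) = 41.96 / sin(17.8°) = 137.3 m
rate = 137.3 m / 744 ka = 0.000184 m/yr = 0.184 m/kyr

0.184 m/kyr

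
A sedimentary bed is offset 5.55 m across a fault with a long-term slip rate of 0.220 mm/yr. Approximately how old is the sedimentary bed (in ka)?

25.2 ka

age = offset / rate = 5.55 m / (0.220 mm/yr) = 25200 yr = 25.2 ka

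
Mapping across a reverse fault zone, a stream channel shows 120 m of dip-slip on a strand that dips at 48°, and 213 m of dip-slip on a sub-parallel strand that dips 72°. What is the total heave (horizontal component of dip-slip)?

146 m

heave_A = 120 × cos(48°) = 80.30 m
heave_B = 213 × cos(72°) = 65.82 m
total = 80.30 + 65.82 = 146 m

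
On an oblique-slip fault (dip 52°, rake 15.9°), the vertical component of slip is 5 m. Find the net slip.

23.2 m

dip-slip = throw / sin(dip) = 5 / sin(52°) = 6.345 m
net slip = dip-slip / sin(rake) = 6.345 / sin(15.9°) = 23.2 m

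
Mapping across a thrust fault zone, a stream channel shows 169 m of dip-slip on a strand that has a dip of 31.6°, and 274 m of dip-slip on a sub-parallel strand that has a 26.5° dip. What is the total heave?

heave_A = 169 × cos(31.6°) = 143.9 m
heave_B = 274 × cos(26.5°) = 245.2 m
total = 143.9 + 245.2 = 389 m

389 m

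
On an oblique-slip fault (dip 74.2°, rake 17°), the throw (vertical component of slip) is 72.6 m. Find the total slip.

258 m

dip-slip = throw / sin(dip) = 72.6 / sin(74.2°) = 75.45 m
net slip = dip-slip / sin(rake) = 75.45 / sin(17°) = 258 m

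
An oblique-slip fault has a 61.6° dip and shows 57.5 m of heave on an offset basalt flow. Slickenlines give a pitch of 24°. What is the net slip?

dip-slip = heave / cos(dip) = 57.5 / cos(61.6°) = 120.9 m
net slip = dip-slip / sin(rake) = 120.9 / sin(24°) = 297 m

297 m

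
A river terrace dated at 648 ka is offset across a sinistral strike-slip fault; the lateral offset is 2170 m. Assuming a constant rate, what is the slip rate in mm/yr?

rate = 2170 m / 648 ka = 0.00335 m/yr = 3.35 mm/yr

3.35 mm/yr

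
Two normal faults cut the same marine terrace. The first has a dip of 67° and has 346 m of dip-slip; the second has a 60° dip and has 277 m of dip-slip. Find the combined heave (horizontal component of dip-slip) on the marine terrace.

274 m

heave_A = 346 × cos(67°) = 135.2 m
heave_B = 277 × cos(60°) = 138.5 m
total = 135.2 + 138.5 = 274 m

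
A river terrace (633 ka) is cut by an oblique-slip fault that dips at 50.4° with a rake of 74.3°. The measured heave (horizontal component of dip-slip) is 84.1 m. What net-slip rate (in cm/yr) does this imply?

dip-slip = heave / cos(dip) = 84.1 / cos(50.4°) = 131.9 m
net slip = dip-slip / sin(rake) = 131.9 / sin(74.3°) = 137.1 m
rate = 137.1 m / 633 ka = 0.000217 m/yr = 0.0217 cm/yr

0.0217 cm/yr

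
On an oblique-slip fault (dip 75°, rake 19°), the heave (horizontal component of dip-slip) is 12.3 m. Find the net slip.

146 m

dip-slip = heave / cos(dip) = 12.3 / cos(75°) = 47.52 m
net slip = dip-slip / sin(rake) = 47.52 / sin(19°) = 146 m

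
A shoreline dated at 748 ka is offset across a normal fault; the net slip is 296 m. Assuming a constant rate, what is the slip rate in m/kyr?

0.396 m/kyr

rate = 296 m / 748 ka = 0.000396 m/yr = 0.396 m/kyr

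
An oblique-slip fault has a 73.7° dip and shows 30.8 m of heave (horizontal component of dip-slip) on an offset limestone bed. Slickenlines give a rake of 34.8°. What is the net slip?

dip-slip = heave / cos(dip) = 30.8 / cos(73.7°) = 109.7 m
net slip = dip-slip / sin(rake) = 109.7 / sin(34.8°) = 192 m

192 m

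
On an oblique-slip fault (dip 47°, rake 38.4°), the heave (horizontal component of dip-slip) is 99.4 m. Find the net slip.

dip-slip = heave / cos(dip) = 99.4 / cos(47°) = 145.7 m
net slip = dip-slip / sin(rake) = 145.7 / sin(38.4°) = 235 m

235 m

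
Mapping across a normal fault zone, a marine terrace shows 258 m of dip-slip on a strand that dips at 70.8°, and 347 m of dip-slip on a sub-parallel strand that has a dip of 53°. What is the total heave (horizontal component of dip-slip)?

294 m

heave_A = 258 × cos(70.8°) = 84.85 m
heave_B = 347 × cos(53°) = 208.8 m
total = 84.85 + 208.8 = 294 m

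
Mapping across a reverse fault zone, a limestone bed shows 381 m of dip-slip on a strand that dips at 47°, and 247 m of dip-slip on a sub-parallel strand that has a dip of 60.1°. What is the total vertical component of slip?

throw_A = 381 × sin(47°) = 278.6 m
throw_B = 247 × sin(60.1°) = 214.1 m
total = 278.6 + 214.1 = 493 m

493 m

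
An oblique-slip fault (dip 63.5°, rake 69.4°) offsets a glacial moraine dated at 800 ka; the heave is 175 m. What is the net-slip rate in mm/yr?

dip-slip = heave / cos(dip) = 175 / cos(63.5°) = 392.2 m
net slip = dip-slip / sin(rake) = 392.2 / sin(69.4°) = 419 m
rate = 419 m / 800 ka = 0.000524 m/yr = 0.524 mm/yr

0.524 mm/yr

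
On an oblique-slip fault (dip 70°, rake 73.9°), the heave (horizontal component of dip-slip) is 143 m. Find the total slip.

dip-slip = heave / cos(dip) = 143 / cos(70°) = 418.1 m
net slip = dip-slip / sin(rake) = 418.1 / sin(73.9°) = 435 m

435 m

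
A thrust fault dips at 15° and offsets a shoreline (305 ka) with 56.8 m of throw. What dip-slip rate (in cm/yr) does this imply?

dip-slip = throw / sin(dip) = 56.8 m / sin(15°) = 219.5 m
rate = 219.5 m / 305 ka = 0.000720 m/yr = 0.0720 cm/yr

0.0720 cm/yr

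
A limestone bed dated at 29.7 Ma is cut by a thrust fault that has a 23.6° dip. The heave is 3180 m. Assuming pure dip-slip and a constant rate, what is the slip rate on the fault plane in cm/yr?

dip-slip = heave / cos(dip) = 3180 m / cos(23.6°) = 3470 m
rate = 3470 m / 29.7 Ma = 0.000117 m/yr = 0.0117 cm/yr

0.0117 cm/yr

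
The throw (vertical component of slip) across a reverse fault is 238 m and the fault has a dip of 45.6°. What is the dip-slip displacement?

333 m

dip-slip = throw / sin(dip) = 238 / sin(45.6°) = 333 m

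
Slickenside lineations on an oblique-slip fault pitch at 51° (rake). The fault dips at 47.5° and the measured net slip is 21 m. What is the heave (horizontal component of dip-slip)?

11 m

dip-slip = net slip × sin(rake) = 21 m × sin(51°) = 16.32 m
heave = dip-slip × cos(dip) = 16.32 × cos(47.5°) = 11 m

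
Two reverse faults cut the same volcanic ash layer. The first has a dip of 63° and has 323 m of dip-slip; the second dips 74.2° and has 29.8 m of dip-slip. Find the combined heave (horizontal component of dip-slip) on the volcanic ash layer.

155 m

heave_A = 323 × cos(63°) = 146.6 m
heave_B = 29.8 × cos(74.2°) = 8.114 m
total = 146.6 + 8.114 = 155 m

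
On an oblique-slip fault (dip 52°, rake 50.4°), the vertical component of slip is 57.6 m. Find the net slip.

94.9 m

dip-slip = throw / sin(dip) = 57.6 / sin(52°) = 73.10 m
net slip = dip-slip / sin(rake) = 73.10 / sin(50.4°) = 94.9 m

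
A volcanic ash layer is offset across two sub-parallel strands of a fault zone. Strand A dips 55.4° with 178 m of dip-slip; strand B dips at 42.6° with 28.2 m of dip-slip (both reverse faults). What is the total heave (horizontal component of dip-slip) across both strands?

122 m

heave_A = 178 × cos(55.4°) = 101.1 m
heave_B = 28.2 × cos(42.6°) = 20.76 m
total = 101.1 + 20.76 = 122 m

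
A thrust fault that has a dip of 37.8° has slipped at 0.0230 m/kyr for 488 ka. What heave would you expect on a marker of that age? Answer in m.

8.87 m

dip-slip = rate × time = 0.0230 m/kyr × 488 ka = 11.22 m
heave = dip-slip × cos(dip) = 11.22 × cos(37.8°) = 8.87 m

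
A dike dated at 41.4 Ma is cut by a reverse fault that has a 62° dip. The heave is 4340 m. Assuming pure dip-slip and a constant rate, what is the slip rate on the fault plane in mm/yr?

dip-slip = heave / cos(dip) = 4340 m / cos(62°) = 9244 m
rate = 9244 m / 41.4 Ma = 0.000223 m/yr = 0.223 mm/yr

0.223 mm/yr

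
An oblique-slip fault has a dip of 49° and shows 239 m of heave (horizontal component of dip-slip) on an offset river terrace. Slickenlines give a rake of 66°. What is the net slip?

dip-slip = heave / cos(dip) = 239 / cos(49°) = 364.3 m
net slip = dip-slip / sin(rake) = 364.3 / sin(66°) = 399 m

399 m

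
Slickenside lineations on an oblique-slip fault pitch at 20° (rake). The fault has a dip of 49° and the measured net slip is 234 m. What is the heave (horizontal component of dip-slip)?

dip-slip = net slip × sin(rake) = 234 m × sin(20°) = 80.03 m
heave = dip-slip × cos(dip) = 80.03 × cos(49°) = 52.5 m

52.5 m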